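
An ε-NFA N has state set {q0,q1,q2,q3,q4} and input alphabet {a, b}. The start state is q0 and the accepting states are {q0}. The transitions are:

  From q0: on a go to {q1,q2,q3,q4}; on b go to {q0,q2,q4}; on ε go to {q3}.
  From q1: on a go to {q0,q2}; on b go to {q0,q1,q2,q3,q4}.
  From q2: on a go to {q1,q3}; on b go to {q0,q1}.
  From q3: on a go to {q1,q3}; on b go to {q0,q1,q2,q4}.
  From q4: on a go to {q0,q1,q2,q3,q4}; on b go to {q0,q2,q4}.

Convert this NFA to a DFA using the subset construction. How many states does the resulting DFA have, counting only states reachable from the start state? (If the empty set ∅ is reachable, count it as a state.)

3

Start state of the DFA: {q0,q3} (ε-closure of the NFA start).
{q0,q3} --a--> {q1,q2,q3,q4}  [new]
{q0,q3} --b--> {q0,q1,q2,q3,q4}  [new]
{q1,q2,q3,q4} --a--> {q0,q1,q2,q3,q4}  [seen]
{q1,q2,q3,q4} --b--> {q0,q1,q2,q3,q4}  [seen]
{q0,q1,q2,q3,q4} --a--> {q0,q1,q2,q3,q4}  [seen]
{q0,q1,q2,q3,q4} --b--> {q0,q1,q2,q3,q4}  [seen]
Reachable DFA states: {q0,q3}, {q1,q2,q3,q4}, {q0,q1,q2,q3,q4}.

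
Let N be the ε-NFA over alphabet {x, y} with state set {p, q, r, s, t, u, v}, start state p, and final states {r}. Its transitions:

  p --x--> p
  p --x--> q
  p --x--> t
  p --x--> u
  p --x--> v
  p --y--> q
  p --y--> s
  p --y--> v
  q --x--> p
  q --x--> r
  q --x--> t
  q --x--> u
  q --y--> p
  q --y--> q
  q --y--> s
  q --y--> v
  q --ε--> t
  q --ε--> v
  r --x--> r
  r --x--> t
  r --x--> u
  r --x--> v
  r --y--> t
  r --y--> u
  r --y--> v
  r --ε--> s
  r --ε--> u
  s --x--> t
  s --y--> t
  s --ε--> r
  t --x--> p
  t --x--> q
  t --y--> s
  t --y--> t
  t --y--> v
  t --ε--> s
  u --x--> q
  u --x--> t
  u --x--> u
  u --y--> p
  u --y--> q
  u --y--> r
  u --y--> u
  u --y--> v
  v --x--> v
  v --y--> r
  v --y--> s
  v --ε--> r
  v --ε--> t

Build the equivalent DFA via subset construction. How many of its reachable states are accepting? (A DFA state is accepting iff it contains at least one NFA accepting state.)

Start state of the DFA: {p} (ε-closure of the NFA start).
{p} --x--> {p, q, r, s, t, u, v}  [new]
{p} --y--> {q, r, s, t, u, v}  [new]
{p, q, r, s, t, u, v} --x--> {p, q, r, s, t, u, v}  [seen]
{p, q, r, s, t, u, v} --y--> {p, q, r, s, t, u, v}  [seen]
{q, r, s, t, u, v} --x--> {p, q, r, s, t, u, v}  [seen]
{q, r, s, t, u, v} --y--> {p, q, r, s, t, u, v}  [seen]
Reachable DFA states: {p}, {p, q, r, s, t, u, v}, {q, r, s, t, u, v}.
Accepting DFA states (contain an NFA accepting state): {p, q, r, s, t, u, v}, {q, r, s, t, u, v}.

2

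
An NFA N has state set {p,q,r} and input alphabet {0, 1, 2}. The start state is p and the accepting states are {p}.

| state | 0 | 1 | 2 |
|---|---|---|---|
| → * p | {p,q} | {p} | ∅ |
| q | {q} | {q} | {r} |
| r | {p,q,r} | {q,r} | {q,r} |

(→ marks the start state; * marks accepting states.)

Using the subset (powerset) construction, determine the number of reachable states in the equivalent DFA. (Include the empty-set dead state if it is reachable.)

6

Start state of the DFA: {p}.
{p} --0--> {p,q}  [new]
{p} --1--> {p}  [seen]
{p} --2--> ∅  [new]
{p,q} --0--> {p,q}  [seen]
{p,q} --1--> {p,q}  [seen]
{p,q} --2--> {r}  [new]
∅ --0--> ∅  [seen]
∅ --1--> ∅  [seen]
∅ --2--> ∅  [seen]
{r} --0--> {p,q,r}  [new]
{r} --1--> {q,r}  [new]
{r} --2--> {q,r}  [seen]
{p,q,r} --0--> {p,q,r}  [seen]
{p,q,r} --1--> {p,q,r}  [seen]
{p,q,r} --2--> {q,r}  [seen]
{q,r} --0--> {p,q,r}  [seen]
{q,r} --1--> {q,r}  [seen]
{q,r} --2--> {q,r}  [seen]
Reachable DFA states: {p}, {p,q}, ∅, {r}, {p,q,r}, {q,r}.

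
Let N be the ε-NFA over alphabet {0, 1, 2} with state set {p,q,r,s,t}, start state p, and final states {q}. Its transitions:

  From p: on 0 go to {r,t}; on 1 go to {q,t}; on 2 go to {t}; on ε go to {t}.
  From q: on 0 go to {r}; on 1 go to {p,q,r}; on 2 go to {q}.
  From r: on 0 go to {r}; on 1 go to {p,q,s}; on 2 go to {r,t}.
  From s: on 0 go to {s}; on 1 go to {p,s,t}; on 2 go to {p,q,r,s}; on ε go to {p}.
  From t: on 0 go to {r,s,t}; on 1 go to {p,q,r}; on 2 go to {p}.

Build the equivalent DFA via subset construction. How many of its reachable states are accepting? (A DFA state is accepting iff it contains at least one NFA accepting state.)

2

Start state of the DFA: {p,t} (ε-closure of the NFA start).
{p,t} --0--> {p,r,s,t}  [new]
{p,t} --1--> {p,q,r,t}  [new]
{p,t} --2--> {p,t}  [seen]
{p,r,s,t} --0--> {p,r,s,t}  [seen]
{p,r,s,t} --1--> {p,q,r,s,t}  [new]
{p,r,s,t} --2--> {p,q,r,s,t}  [seen]
{p,q,r,t} --0--> {p,r,s,t}  [seen]
{p,q,r,t} --1--> {p,q,r,s,t}  [seen]
{p,q,r,t} --2--> {p,q,r,t}  [seen]
{p,q,r,s,t} --0--> {p,r,s,t}  [seen]
{p,q,r,s,t} --1--> {p,q,r,s,t}  [seen]
{p,q,r,s,t} --2--> {p,q,r,s,t}  [seen]
Reachable DFA states: {p,t}, {p,r,s,t}, {p,q,r,t}, {p,q,r,s,t}.
Accepting DFA states (contain an NFA accepting state): {p,q,r,t}, {p,q,r,s,t}.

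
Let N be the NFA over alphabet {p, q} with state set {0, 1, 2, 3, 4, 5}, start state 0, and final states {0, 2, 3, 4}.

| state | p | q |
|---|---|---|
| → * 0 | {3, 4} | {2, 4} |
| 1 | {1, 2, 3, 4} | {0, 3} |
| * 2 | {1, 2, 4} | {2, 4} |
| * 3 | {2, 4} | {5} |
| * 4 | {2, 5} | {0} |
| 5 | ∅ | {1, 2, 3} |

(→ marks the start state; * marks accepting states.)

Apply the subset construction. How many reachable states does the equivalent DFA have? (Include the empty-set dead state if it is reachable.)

12

Start state of the DFA: {0}.
{0} --p--> {3, 4}  [new]
{0} --q--> {2, 4}  [new]
{3, 4} --p--> {2, 4, 5}  [new]
{3, 4} --q--> {0, 5}  [new]
{2, 4} --p--> {1, 2, 4, 5}  [new]
{2, 4} --q--> {0, 2, 4}  [new]
{2, 4, 5} --p--> {1, 2, 4, 5}  [seen]
{2, 4, 5} --q--> {0, 1, 2, 3, 4}  [new]
{0, 5} --p--> {3, 4}  [seen]
{0, 5} --q--> {1, 2, 3, 4}  [new]
{1, 2, 4, 5} --p--> {1, 2, 3, 4, 5}  [new]
{1, 2, 4, 5} --q--> {0, 1, 2, 3, 4}  [seen]
{0, 2, 4} --p--> {1, 2, 3, 4, 5}  [seen]
{0, 2, 4} --q--> {0, 2, 4}  [seen]
{0, 1, 2, 3, 4} --p--> {1, 2, 3, 4, 5}  [seen]
{0, 1, 2, 3, 4} --q--> {0, 2, 3, 4, 5}  [new]
{1, 2, 3, 4} --p--> {1, 2, 3, 4, 5}  [seen]
{1, 2, 3, 4} --q--> {0, 2, 3, 4, 5}  [seen]
{1, 2, 3, 4, 5} --p--> {1, 2, 3, 4, 5}  [seen]
{1, 2, 3, 4, 5} --q--> {0, 1, 2, 3, 4, 5}  [new]
{0, 2, 3, 4, 5} --p--> {1, 2, 3, 4, 5}  [seen]
{0, 2, 3, 4, 5} --q--> {0, 1, 2, 3, 4, 5}  [seen]
{0, 1, 2, 3, 4, 5} --p--> {1, 2, 3, 4, 5}  [seen]
{0, 1, 2, 3, 4, 5} --q--> {0, 1, 2, 3, 4, 5}  [seen]
Reachable DFA states: {0}, {3, 4}, {2, 4}, {2, 4, 5}, {0, 5}, {1, 2, 4, 5}, {0, 2, 4}, {0, 1, 2, 3, 4}, {1, 2, 3, 4}, {1, 2, 3, 4, 5}, {0, 2, 3, 4, 5}, {0, 1, 2, 3, 4, 5}.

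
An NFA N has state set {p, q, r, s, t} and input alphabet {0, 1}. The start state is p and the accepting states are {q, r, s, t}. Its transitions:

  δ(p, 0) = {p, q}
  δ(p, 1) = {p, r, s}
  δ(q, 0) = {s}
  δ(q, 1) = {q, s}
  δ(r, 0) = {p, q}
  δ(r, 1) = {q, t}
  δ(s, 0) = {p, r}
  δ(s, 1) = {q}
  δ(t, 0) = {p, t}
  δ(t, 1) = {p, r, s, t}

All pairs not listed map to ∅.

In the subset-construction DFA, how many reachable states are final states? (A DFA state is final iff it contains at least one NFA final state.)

Start state of the DFA: {p}.
{p} --0--> {p, q}  [new]
{p} --1--> {p, r, s}  [new]
{p, q} --0--> {p, q, s}  [new]
{p, q} --1--> {p, q, r, s}  [new]
{p, r, s} --0--> {p, q, r}  [new]
{p, r, s} --1--> {p, q, r, s, t}  [new]
{p, q, s} --0--> {p, q, r, s}  [seen]
{p, q, s} --1--> {p, q, r, s}  [seen]
{p, q, r, s} --0--> {p, q, r, s}  [seen]
{p, q, r, s} --1--> {p, q, r, s, t}  [seen]
{p, q, r} --0--> {p, q, s}  [seen]
{p, q, r} --1--> {p, q, r, s, t}  [seen]
{p, q, r, s, t} --0--> {p, q, r, s, t}  [seen]
{p, q, r, s, t} --1--> {p, q, r, s, t}  [seen]
Reachable DFA states: {p}, {p, q}, {p, r, s}, {p, q, s}, {p, q, r, s}, {p, q, r}, {p, q, r, s, t}.
Accepting DFA states (contain an NFA accepting state): {p, q}, {p, r, s}, {p, q, s}, {p, q, r, s}, {p, q, r}, {p, q, r, s, t}.

6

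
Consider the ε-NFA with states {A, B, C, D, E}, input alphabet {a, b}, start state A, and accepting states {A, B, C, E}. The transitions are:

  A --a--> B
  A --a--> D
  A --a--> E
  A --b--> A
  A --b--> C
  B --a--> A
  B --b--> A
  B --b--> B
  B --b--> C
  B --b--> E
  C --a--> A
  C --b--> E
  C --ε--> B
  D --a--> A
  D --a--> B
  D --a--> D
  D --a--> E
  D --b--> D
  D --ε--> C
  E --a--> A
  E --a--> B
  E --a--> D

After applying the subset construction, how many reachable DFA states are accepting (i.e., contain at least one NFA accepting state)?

Start state of the DFA: {A} (ε-closure of the NFA start).
{A} --a--> {B, C, D, E}  [new]
{A} --b--> {A, B, C}  [new]
{B, C, D, E} --a--> {A, B, C, D, E}  [new]
{B, C, D, E} --b--> {A, B, C, D, E}  [seen]
{A, B, C} --a--> {A, B, C, D, E}  [seen]
{A, B, C} --b--> {A, B, C, E}  [new]
{A, B, C, D, E} --a--> {A, B, C, D, E}  [seen]
{A, B, C, D, E} --b--> {A, B, C, D, E}  [seen]
{A, B, C, E} --a--> {A, B, C, D, E}  [seen]
{A, B, C, E} --b--> {A, B, C, E}  [seen]
Reachable DFA states: {A}, {B, C, D, E}, {A, B, C}, {A, B, C, D, E}, {A, B, C, E}.
Accepting DFA states (contain an NFA accepting state): {A}, {B, C, D, E}, {A, B, C}, {A, B, C, D, E}, {A, B, C, E}.

5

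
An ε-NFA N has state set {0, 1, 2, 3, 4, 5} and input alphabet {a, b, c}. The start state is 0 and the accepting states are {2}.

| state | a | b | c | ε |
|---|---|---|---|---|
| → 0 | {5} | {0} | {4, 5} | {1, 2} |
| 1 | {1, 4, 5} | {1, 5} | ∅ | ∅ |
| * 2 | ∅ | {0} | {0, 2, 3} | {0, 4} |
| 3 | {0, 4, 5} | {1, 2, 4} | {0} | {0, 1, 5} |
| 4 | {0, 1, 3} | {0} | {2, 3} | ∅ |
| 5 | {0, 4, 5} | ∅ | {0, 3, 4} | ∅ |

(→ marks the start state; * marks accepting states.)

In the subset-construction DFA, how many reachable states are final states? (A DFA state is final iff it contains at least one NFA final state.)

Start state of the DFA: {0, 1, 2, 4} (ε-closure of the NFA start).
{0, 1, 2, 4} --a--> {0, 1, 2, 3, 4, 5}  [new]
{0, 1, 2, 4} --b--> {0, 1, 2, 4, 5}  [new]
{0, 1, 2, 4} --c--> {0, 1, 2, 3, 4, 5}  [seen]
{0, 1, 2, 3, 4, 5} --a--> {0, 1, 2, 3, 4, 5}  [seen]
{0, 1, 2, 3, 4, 5} --b--> {0, 1, 2, 4, 5}  [seen]
{0, 1, 2, 3, 4, 5} --c--> {0, 1, 2, 3, 4, 5}  [seen]
{0, 1, 2, 4, 5} --a--> {0, 1, 2, 3, 4, 5}  [seen]
{0, 1, 2, 4, 5} --b--> {0, 1, 2, 4, 5}  [seen]
{0, 1, 2, 4, 5} --c--> {0, 1, 2, 3, 4, 5}  [seen]
Reachable DFA states: {0, 1, 2, 4}, {0, 1, 2, 3, 4, 5}, {0, 1, 2, 4, 5}.
Accepting DFA states (contain an NFA accepting state): {0, 1, 2, 4}, {0, 1, 2, 3, 4, 5}, {0, 1, 2, 4, 5}.

3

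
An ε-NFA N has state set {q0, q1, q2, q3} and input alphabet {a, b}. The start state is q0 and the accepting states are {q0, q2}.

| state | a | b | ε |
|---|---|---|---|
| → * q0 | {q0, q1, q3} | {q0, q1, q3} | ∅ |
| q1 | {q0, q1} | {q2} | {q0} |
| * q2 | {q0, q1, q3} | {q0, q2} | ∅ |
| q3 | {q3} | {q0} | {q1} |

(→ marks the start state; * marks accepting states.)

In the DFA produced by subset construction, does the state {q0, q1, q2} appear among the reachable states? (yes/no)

Start state of the DFA: {q0} (ε-closure of the NFA start).
{q0} --a--> {q0, q1, q3}  [new]
{q0} --b--> {q0, q1, q3}  [seen]
{q0, q1, q3} --a--> {q0, q1, q3}  [seen]
{q0, q1, q3} --b--> {q0, q1, q2, q3}  [new]
{q0, q1, q2, q3} --a--> {q0, q1, q3}  [seen]
{q0, q1, q2, q3} --b--> {q0, q1, q2, q3}  [seen]
Reachable DFA states: {q0}, {q0, q1, q3}, {q0, q1, q2, q3}.
{q0, q1, q2} is not among them.

no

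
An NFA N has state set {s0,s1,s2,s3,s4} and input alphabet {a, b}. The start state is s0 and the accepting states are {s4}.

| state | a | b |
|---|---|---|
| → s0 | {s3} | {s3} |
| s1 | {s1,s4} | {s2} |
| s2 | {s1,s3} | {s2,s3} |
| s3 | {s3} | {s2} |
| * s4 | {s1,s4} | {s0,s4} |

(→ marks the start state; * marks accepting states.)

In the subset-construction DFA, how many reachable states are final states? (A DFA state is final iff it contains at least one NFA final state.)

Start state of the DFA: {s0}.
{s0} --a--> {s3}  [new]
{s0} --b--> {s3}  [seen]
{s3} --a--> {s3}  [seen]
{s3} --b--> {s2}  [new]
{s2} --a--> {s1,s3}  [new]
{s2} --b--> {s2,s3}  [new]
{s1,s3} --a--> {s1,s3,s4}  [new]
{s1,s3} --b--> {s2}  [seen]
{s2,s3} --a--> {s1,s3}  [seen]
{s2,s3} --b--> {s2,s3}  [seen]
{s1,s3,s4} --a--> {s1,s3,s4}  [seen]
{s1,s3,s4} --b--> {s0,s2,s4}  [new]
{s0,s2,s4} --a--> {s1,s3,s4}  [seen]
{s0,s2,s4} --b--> {s0,s2,s3,s4}  [new]
{s0,s2,s3,s4} --a--> {s1,s3,s4}  [seen]
{s0,s2,s3,s4} --b--> {s0,s2,s3,s4}  [seen]
Reachable DFA states: {s0}, {s3}, {s2}, {s1,s3}, {s2,s3}, {s1,s3,s4}, {s0,s2,s4}, {s0,s2,s3,s4}.
Accepting DFA states (contain an NFA accepting state): {s1,s3,s4}, {s0,s2,s4}, {s0,s2,s3,s4}.

3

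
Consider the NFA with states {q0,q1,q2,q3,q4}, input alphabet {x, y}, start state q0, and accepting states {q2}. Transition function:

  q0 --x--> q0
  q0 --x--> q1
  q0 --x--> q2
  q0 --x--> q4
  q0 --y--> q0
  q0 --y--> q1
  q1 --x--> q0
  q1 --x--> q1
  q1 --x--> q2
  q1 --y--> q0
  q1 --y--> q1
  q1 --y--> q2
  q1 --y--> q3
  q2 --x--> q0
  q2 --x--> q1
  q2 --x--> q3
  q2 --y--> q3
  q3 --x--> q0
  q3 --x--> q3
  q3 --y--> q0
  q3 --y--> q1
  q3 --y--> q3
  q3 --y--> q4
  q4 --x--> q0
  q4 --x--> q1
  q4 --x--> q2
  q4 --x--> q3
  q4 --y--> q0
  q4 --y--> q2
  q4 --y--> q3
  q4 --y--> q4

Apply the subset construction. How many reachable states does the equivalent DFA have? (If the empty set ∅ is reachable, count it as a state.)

5

Start state of the DFA: {q0}.
{q0} --x--> {q0,q1,q2,q4}  [new]
{q0} --y--> {q0,q1}  [new]
{q0,q1,q2,q4} --x--> {q0,q1,q2,q3,q4}  [new]
{q0,q1,q2,q4} --y--> {q0,q1,q2,q3,q4}  [seen]
{q0,q1} --x--> {q0,q1,q2,q4}  [seen]
{q0,q1} --y--> {q0,q1,q2,q3}  [new]
{q0,q1,q2,q3,q4} --x--> {q0,q1,q2,q3,q4}  [seen]
{q0,q1,q2,q3,q4} --y--> {q0,q1,q2,q3,q4}  [seen]
{q0,q1,q2,q3} --x--> {q0,q1,q2,q3,q4}  [seen]
{q0,q1,q2,q3} --y--> {q0,q1,q2,q3,q4}  [seen]
Reachable DFA states: {q0}, {q0,q1,q2,q4}, {q0,q1}, {q0,q1,q2,q3,q4}, {q0,q1,q2,q3}.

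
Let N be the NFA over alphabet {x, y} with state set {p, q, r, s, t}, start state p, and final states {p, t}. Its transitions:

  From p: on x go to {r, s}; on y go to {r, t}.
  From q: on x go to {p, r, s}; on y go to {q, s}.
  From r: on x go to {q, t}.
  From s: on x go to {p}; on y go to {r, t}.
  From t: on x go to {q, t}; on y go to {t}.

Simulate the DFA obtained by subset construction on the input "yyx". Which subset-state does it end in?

{q, t}

Start: {p}.
δ(p,y) = {r, t}.
Union: {r, t}.
After y: {r, t}.
δ(r,y) = ∅; δ(t,y) = {t}.
Union: {t}.
After y: {t}.
δ(t,x) = {q, t}.
Union: {q, t}.
After x: {q, t}.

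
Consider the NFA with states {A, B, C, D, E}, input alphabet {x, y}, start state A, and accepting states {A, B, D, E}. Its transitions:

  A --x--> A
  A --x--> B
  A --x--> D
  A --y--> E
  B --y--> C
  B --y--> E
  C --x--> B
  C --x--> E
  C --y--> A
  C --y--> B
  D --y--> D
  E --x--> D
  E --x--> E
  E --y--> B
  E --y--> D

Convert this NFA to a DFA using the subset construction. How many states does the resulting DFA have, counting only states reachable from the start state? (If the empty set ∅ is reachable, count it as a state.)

Start state of the DFA: {A}.
{A} --x--> {A, B, D}  [new]
{A} --y--> {E}  [new]
{A, B, D} --x--> {A, B, D}  [seen]
{A, B, D} --y--> {C, D, E}  [new]
{E} --x--> {D, E}  [new]
{E} --y--> {B, D}  [new]
{C, D, E} --x--> {B, D, E}  [new]
{C, D, E} --y--> {A, B, D}  [seen]
{D, E} --x--> {D, E}  [seen]
{D, E} --y--> {B, D}  [seen]
{B, D} --x--> ∅  [new]
{B, D} --y--> {C, D, E}  [seen]
{B, D, E} --x--> {D, E}  [seen]
{B, D, E} --y--> {B, C, D, E}  [new]
∅ --x--> ∅  [seen]
∅ --y--> ∅  [seen]
{B, C, D, E} --x--> {B, D, E}  [seen]
{B, C, D, E} --y--> {A, B, C, D, E}  [new]
{A, B, C, D, E} --x--> {A, B, D, E}  [new]
{A, B, C, D, E} --y--> {A, B, C, D, E}  [seen]
{A, B, D, E} --x--> {A, B, D, E}  [seen]
{A, B, D, E} --y--> {B, C, D, E}  [seen]
Reachable DFA states: {A}, {A, B, D}, {E}, {C, D, E}, {D, E}, {B, D}, {B, D, E}, ∅, {B, C, D, E}, {A, B, C, D, E}, {A, B, D, E}.

11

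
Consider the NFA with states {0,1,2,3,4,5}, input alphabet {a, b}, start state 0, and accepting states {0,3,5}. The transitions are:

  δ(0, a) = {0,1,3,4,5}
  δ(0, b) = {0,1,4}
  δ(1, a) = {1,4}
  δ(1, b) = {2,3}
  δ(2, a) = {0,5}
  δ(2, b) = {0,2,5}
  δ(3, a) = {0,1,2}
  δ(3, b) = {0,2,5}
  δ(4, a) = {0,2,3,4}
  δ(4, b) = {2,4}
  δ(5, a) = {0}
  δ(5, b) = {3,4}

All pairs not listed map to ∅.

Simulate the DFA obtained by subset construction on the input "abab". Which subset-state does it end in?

{0,1,2,3,4,5}

Start: {0}.
δ(0,a) = {0,1,3,4,5}.
Union: {0,1,3,4,5}.
After a: {0,1,3,4,5}.
δ(0,b) = {0,1,4}; δ(1,b) = {2,3}; δ(3,b) = {0,2,5}; δ(4,b) = {2,4}; δ(5,b) = {3,4}.
Union: {0,1,2,3,4,5}.
After b: {0,1,2,3,4,5}.
δ(0,a) = {0,1,3,4,5}; δ(1,a) = {1,4}; δ(2,a) = {0,5}; δ(3,a) = {0,1,2}; δ(4,a) = {0,2,3,4}; δ(5,a) = {0}.
Union: {0,1,2,3,4,5}.
After a: {0,1,2,3,4,5}.
δ(0,b) = {0,1,4}; δ(1,b) = {2,3}; δ(2,b) = {0,2,5}; δ(3,b) = {0,2,5}; δ(4,b) = {2,4}; δ(5,b) = {3,4}.
Union: {0,1,2,3,4,5}.
After b: {0,1,2,3,4,5}.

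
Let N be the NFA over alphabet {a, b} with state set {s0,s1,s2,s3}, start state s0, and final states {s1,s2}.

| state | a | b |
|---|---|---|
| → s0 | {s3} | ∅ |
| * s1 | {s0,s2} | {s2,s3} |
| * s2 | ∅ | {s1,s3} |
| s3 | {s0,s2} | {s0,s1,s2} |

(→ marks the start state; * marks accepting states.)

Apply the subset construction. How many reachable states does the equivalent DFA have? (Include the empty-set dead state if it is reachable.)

9

Start state of the DFA: {s0}.
{s0} --a--> {s3}  [new]
{s0} --b--> ∅  [new]
{s3} --a--> {s0,s2}  [new]
{s3} --b--> {s0,s1,s2}  [new]
∅ --a--> ∅  [seen]
∅ --b--> ∅  [seen]
{s0,s2} --a--> {s3}  [seen]
{s0,s2} --b--> {s1,s3}  [new]
{s0,s1,s2} --a--> {s0,s2,s3}  [new]
{s0,s1,s2} --b--> {s1,s2,s3}  [new]
{s1,s3} --a--> {s0,s2}  [seen]
{s1,s3} --b--> {s0,s1,s2,s3}  [new]
{s0,s2,s3} --a--> {s0,s2,s3}  [seen]
{s0,s2,s3} --b--> {s0,s1,s2,s3}  [seen]
{s1,s2,s3} --a--> {s0,s2}  [seen]
{s1,s2,s3} --b--> {s0,s1,s2,s3}  [seen]
{s0,s1,s2,s3} --a--> {s0,s2,s3}  [seen]
{s0,s1,s2,s3} --b--> {s0,s1,s2,s3}  [seen]
Reachable DFA states: {s0}, {s3}, ∅, {s0,s2}, {s0,s1,s2}, {s1,s3}, {s0,s2,s3}, {s1,s2,s3}, {s0,s1,s2,s3}.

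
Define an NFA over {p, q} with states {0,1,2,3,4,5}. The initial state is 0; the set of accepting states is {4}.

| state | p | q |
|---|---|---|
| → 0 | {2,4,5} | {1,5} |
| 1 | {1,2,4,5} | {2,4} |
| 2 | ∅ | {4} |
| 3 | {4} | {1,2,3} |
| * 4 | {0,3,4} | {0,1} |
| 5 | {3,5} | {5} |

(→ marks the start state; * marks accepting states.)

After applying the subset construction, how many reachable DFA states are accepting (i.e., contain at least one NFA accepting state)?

7

Start state of the DFA: {0}.
{0} --p--> {2,4,5}  [new]
{0} --q--> {1,5}  [new]
{2,4,5} --p--> {0,3,4,5}  [new]
{2,4,5} --q--> {0,1,4,5}  [new]
{1,5} --p--> {1,2,3,4,5}  [new]
{1,5} --q--> {2,4,5}  [seen]
{0,3,4,5} --p--> {0,2,3,4,5}  [new]
{0,3,4,5} --q--> {0,1,2,3,5}  [new]
{0,1,4,5} --p--> {0,1,2,3,4,5}  [new]
{0,1,4,5} --q--> {0,1,2,4,5}  [new]
{1,2,3,4,5} --p--> {0,1,2,3,4,5}  [seen]
{1,2,3,4,5} --q--> {0,1,2,3,4,5}  [seen]
{0,2,3,4,5} --p--> {0,2,3,4,5}  [seen]
{0,2,3,4,5} --q--> {0,1,2,3,4,5}  [seen]
{0,1,2,3,5} --p--> {1,2,3,4,5}  [seen]
{0,1,2,3,5} --q--> {1,2,3,4,5}  [seen]
{0,1,2,3,4,5} --p--> {0,1,2,3,4,5}  [seen]
{0,1,2,3,4,5} --q--> {0,1,2,3,4,5}  [seen]
{0,1,2,4,5} --p--> {0,1,2,3,4,5}  [seen]
{0,1,2,4,5} --q--> {0,1,2,4,5}  [seen]
Reachable DFA states: {0}, {2,4,5}, {1,5}, {0,3,4,5}, {0,1,4,5}, {1,2,3,4,5}, {0,2,3,4,5}, {0,1,2,3,5}, {0,1,2,3,4,5}, {0,1,2,4,5}.
Accepting DFA states (contain an NFA accepting state): {2,4,5}, {0,3,4,5}, {0,1,4,5}, {1,2,3,4,5}, {0,2,3,4,5}, {0,1,2,3,4,5}, {0,1,2,4,5}.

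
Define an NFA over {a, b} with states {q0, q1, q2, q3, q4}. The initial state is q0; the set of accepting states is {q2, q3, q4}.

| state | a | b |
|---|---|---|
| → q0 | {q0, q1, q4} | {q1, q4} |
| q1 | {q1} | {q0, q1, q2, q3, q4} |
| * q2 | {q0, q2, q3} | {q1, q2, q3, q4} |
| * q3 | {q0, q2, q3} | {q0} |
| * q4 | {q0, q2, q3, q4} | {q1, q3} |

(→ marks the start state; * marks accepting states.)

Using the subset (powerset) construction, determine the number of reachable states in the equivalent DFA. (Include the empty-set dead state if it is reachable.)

4

Start state of the DFA: {q0}.
{q0} --a--> {q0, q1, q4}  [new]
{q0} --b--> {q1, q4}  [new]
{q0, q1, q4} --a--> {q0, q1, q2, q3, q4}  [new]
{q0, q1, q4} --b--> {q0, q1, q2, q3, q4}  [seen]
{q1, q4} --a--> {q0, q1, q2, q3, q4}  [seen]
{q1, q4} --b--> {q0, q1, q2, q3, q4}  [seen]
{q0, q1, q2, q3, q4} --a--> {q0, q1, q2, q3, q4}  [seen]
{q0, q1, q2, q3, q4} --b--> {q0, q1, q2, q3, q4}  [seen]
Reachable DFA states: {q0}, {q0, q1, q4}, {q1, q4}, {q0, q1, q2, q3, q4}.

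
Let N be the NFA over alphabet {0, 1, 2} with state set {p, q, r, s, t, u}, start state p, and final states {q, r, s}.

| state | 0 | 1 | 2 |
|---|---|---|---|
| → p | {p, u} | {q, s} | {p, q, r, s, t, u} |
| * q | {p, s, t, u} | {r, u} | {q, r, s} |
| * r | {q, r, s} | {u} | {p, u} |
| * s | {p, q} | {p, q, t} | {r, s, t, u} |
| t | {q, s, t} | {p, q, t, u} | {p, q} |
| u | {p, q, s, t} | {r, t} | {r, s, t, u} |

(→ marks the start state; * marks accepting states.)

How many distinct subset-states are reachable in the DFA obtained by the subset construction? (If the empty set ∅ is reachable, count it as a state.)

8

Start state of the DFA: {p}.
{p} --0--> {p, u}  [new]
{p} --1--> {q, s}  [new]
{p} --2--> {p, q, r, s, t, u}  [new]
{p, u} --0--> {p, q, s, t, u}  [new]
{p, u} --1--> {q, r, s, t}  [new]
{p, u} --2--> {p, q, r, s, t, u}  [seen]
{q, s} --0--> {p, q, s, t, u}  [seen]
{q, s} --1--> {p, q, r, t, u}  [new]
{q, s} --2--> {q, r, s, t, u}  [new]
{p, q, r, s, t, u} --0--> {p, q, r, s, t, u}  [seen]
{p, q, r, s, t, u} --1--> {p, q, r, s, t, u}  [seen]
{p, q, r, s, t, u} --2--> {p, q, r, s, t, u}  [seen]
{p, q, s, t, u} --0--> {p, q, s, t, u}  [seen]
{p, q, s, t, u} --1--> {p, q, r, s, t, u}  [seen]
{p, q, s, t, u} --2--> {p, q, r, s, t, u}  [seen]
{q, r, s, t} --0--> {p, q, r, s, t, u}  [seen]
{q, r, s, t} --1--> {p, q, r, t, u}  [seen]
{q, r, s, t} --2--> {p, q, r, s, t, u}  [seen]
{p, q, r, t, u} --0--> {p, q, r, s, t, u}  [seen]
{p, q, r, t, u} --1--> {p, q, r, s, t, u}  [seen]
{p, q, r, t, u} --2--> {p, q, r, s, t, u}  [seen]
{q, r, s, t, u} --0--> {p, q, r, s, t, u}  [seen]
{q, r, s, t, u} --1--> {p, q, r, t, u}  [seen]
{q, r, s, t, u} --2--> {p, q, r, s, t, u}  [seen]
Reachable DFA states: {p}, {p, u}, {q, s}, {p, q, r, s, t, u}, {p, q, s, t, u}, {q, r, s, t}, {p, q, r, t, u}, {q, r, s, t, u}.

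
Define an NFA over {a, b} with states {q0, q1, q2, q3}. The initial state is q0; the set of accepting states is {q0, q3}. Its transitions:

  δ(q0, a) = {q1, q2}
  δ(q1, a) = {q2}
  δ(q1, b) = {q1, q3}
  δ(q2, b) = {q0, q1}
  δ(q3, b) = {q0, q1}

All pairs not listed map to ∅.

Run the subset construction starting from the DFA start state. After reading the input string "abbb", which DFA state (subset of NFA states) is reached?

Start: {q0}.
δ(q0,a) = {q1, q2}.
Union: {q1, q2}.
After a: {q1, q2}.
δ(q1,b) = {q1, q3}; δ(q2,b) = {q0, q1}.
Union: {q0, q1, q3}.
After b: {q0, q1, q3}.
δ(q0,b) = ∅; δ(q1,b) = {q1, q3}; δ(q3,b) = {q0, q1}.
Union: {q0, q1, q3}.
After b: {q0, q1, q3}.
δ(q0,b) = ∅; δ(q1,b) = {q1, q3}; δ(q3,b) = {q0, q1}.
Union: {q0, q1, q3}.
After b: {q0, q1, q3}.

{q0, q1, q3}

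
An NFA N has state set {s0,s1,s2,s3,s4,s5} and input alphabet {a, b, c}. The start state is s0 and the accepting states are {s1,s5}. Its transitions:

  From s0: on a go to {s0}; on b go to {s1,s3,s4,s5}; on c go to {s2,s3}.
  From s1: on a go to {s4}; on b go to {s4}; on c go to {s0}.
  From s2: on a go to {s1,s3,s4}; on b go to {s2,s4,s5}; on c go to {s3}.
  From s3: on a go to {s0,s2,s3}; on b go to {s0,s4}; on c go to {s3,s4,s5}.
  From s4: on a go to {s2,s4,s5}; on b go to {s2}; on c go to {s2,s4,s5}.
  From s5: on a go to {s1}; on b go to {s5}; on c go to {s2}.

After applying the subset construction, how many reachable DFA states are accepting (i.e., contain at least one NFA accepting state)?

8

Start state of the DFA: {s0}.
{s0} --a--> {s0}  [seen]
{s0} --b--> {s1,s3,s4,s5}  [new]
{s0} --c--> {s2,s3}  [new]
{s1,s3,s4,s5} --a--> {s0,s1,s2,s3,s4,s5}  [new]
{s1,s3,s4,s5} --b--> {s0,s2,s4,s5}  [new]
{s1,s3,s4,s5} --c--> {s0,s2,s3,s4,s5}  [new]
{s2,s3} --a--> {s0,s1,s2,s3,s4}  [new]
{s2,s3} --b--> {s0,s2,s4,s5}  [seen]
{s2,s3} --c--> {s3,s4,s5}  [new]
{s0,s1,s2,s3,s4,s5} --a--> {s0,s1,s2,s3,s4,s5}  [seen]
{s0,s1,s2,s3,s4,s5} --b--> {s0,s1,s2,s3,s4,s5}  [seen]
{s0,s1,s2,s3,s4,s5} --c--> {s0,s2,s3,s4,s5}  [seen]
{s0,s2,s4,s5} --a--> {s0,s1,s2,s3,s4,s5}  [seen]
{s0,s2,s4,s5} --b--> {s1,s2,s3,s4,s5}  [new]
{s0,s2,s4,s5} --c--> {s2,s3,s4,s5}  [new]
{s0,s2,s3,s4,s5} --a--> {s0,s1,s2,s3,s4,s5}  [seen]
{s0,s2,s3,s4,s5} --b--> {s0,s1,s2,s3,s4,s5}  [seen]
{s0,s2,s3,s4,s5} --c--> {s2,s3,s4,s5}  [seen]
{s0,s1,s2,s3,s4} --a--> {s0,s1,s2,s3,s4,s5}  [seen]
{s0,s1,s2,s3,s4} --b--> {s0,s1,s2,s3,s4,s5}  [seen]
{s0,s1,s2,s3,s4} --c--> {s0,s2,s3,s4,s5}  [seen]
{s3,s4,s5} --a--> {s0,s1,s2,s3,s4,s5}  [seen]
{s3,s4,s5} --b--> {s0,s2,s4,s5}  [seen]
{s3,s4,s5} --c--> {s2,s3,s4,s5}  [seen]
{s1,s2,s3,s4,s5} --a--> {s0,s1,s2,s3,s4,s5}  [seen]
{s1,s2,s3,s4,s5} --b--> {s0,s2,s4,s5}  [seen]
{s1,s2,s3,s4,s5} --c--> {s0,s2,s3,s4,s5}  [seen]
{s2,s3,s4,s5} --a--> {s0,s1,s2,s3,s4,s5}  [seen]
{s2,s3,s4,s5} --b--> {s0,s2,s4,s5}  [seen]
{s2,s3,s4,s5} --c--> {s2,s3,s4,s5}  [seen]
Reachable DFA states: {s0}, {s1,s3,s4,s5}, {s2,s3}, {s0,s1,s2,s3,s4,s5}, {s0,s2,s4,s5}, {s0,s2,s3,s4,s5}, {s0,s1,s2,s3,s4}, {s3,s4,s5}, {s1,s2,s3,s4,s5}, {s2,s3,s4,s5}.
Accepting DFA states (contain an NFA accepting state): {s1,s3,s4,s5}, {s0,s1,s2,s3,s4,s5}, {s0,s2,s4,s5}, {s0,s2,s3,s4,s5}, {s0,s1,s2,s3,s4}, {s3,s4,s5}, {s1,s2,s3,s4,s5}, {s2,s3,s4,s5}.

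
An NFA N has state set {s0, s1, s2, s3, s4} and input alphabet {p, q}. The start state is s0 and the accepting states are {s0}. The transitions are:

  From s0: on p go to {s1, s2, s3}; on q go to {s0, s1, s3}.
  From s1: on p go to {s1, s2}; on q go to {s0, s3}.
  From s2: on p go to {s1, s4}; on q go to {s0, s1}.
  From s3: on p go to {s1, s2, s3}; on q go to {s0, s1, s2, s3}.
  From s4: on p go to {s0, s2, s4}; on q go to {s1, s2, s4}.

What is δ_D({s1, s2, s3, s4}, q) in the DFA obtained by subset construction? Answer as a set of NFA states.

{s0, s1, s2, s3, s4}

δ(s1,q) = {s0, s3}; δ(s2,q) = {s0, s1}; δ(s3,q) = {s0, s1, s2, s3}; δ(s4,q) = {s1, s2, s4}.
Union: {s0, s1, s2, s3, s4}.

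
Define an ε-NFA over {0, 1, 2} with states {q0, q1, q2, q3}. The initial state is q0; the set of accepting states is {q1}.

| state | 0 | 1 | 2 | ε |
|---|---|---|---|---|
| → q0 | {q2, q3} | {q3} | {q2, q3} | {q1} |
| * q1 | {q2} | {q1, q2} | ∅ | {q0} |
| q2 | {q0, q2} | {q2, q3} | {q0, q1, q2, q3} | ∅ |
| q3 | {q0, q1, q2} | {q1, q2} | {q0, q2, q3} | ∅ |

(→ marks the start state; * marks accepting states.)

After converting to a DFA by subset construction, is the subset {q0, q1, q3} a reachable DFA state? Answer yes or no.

Start state of the DFA: {q0, q1} (ε-closure of the NFA start).
{q0, q1} --0--> {q2, q3}  [new]
{q0, q1} --1--> {q0, q1, q2, q3}  [new]
{q0, q1} --2--> {q2, q3}  [seen]
{q2, q3} --0--> {q0, q1, q2}  [new]
{q2, q3} --1--> {q0, q1, q2, q3}  [seen]
{q2, q3} --2--> {q0, q1, q2, q3}  [seen]
{q0, q1, q2, q3} --0--> {q0, q1, q2, q3}  [seen]
{q0, q1, q2, q3} --1--> {q0, q1, q2, q3}  [seen]
{q0, q1, q2, q3} --2--> {q0, q1, q2, q3}  [seen]
{q0, q1, q2} --0--> {q0, q1, q2, q3}  [seen]
{q0, q1, q2} --1--> {q0, q1, q2, q3}  [seen]
{q0, q1, q2} --2--> {q0, q1, q2, q3}  [seen]
Reachable DFA states: {q0, q1}, {q2, q3}, {q0, q1, q2, q3}, {q0, q1, q2}.
{q0, q1, q3} is not among them.

no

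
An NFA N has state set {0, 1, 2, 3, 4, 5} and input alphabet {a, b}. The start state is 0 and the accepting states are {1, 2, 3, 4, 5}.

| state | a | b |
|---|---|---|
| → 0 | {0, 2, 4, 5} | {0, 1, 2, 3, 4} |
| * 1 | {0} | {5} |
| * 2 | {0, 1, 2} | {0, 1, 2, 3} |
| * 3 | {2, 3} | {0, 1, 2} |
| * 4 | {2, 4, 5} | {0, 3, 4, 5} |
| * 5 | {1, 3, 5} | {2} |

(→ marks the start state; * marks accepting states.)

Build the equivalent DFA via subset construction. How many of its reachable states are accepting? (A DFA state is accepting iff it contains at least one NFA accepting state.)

Start state of the DFA: {0}.
{0} --a--> {0, 2, 4, 5}  [new]
{0} --b--> {0, 1, 2, 3, 4}  [new]
{0, 2, 4, 5} --a--> {0, 1, 2, 3, 4, 5}  [new]
{0, 2, 4, 5} --b--> {0, 1, 2, 3, 4, 5}  [seen]
{0, 1, 2, 3, 4} --a--> {0, 1, 2, 3, 4, 5}  [seen]
{0, 1, 2, 3, 4} --b--> {0, 1, 2, 3, 4, 5}  [seen]
{0, 1, 2, 3, 4, 5} --a--> {0, 1, 2, 3, 4, 5}  [seen]
{0, 1, 2, 3, 4, 5} --b--> {0, 1, 2, 3, 4, 5}  [seen]
Reachable DFA states: {0}, {0, 2, 4, 5}, {0, 1, 2, 3, 4}, {0, 1, 2, 3, 4, 5}.
Accepting DFA states (contain an NFA accepting state): {0, 2, 4, 5}, {0, 1, 2, 3, 4}, {0, 1, 2, 3, 4, 5}.

3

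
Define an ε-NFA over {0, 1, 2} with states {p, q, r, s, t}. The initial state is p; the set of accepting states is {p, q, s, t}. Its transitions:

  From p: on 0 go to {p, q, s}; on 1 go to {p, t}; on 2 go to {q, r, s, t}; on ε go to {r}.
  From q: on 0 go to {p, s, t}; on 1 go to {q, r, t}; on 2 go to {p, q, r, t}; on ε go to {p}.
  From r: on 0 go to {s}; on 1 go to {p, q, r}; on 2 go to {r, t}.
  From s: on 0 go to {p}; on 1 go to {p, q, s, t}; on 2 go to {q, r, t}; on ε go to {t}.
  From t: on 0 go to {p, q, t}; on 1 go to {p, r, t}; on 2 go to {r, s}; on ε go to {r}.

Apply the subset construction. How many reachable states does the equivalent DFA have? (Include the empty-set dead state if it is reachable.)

Start state of the DFA: {p, r} (ε-closure of the NFA start).
{p, r} --0--> {p, q, r, s, t}  [new]
{p, r} --1--> {p, q, r, t}  [new]
{p, r} --2--> {p, q, r, s, t}  [seen]
{p, q, r, s, t} --0--> {p, q, r, s, t}  [seen]
{p, q, r, s, t} --1--> {p, q, r, s, t}  [seen]
{p, q, r, s, t} --2--> {p, q, r, s, t}  [seen]
{p, q, r, t} --0--> {p, q, r, s, t}  [seen]
{p, q, r, t} --1--> {p, q, r, t}  [seen]
{p, q, r, t} --2--> {p, q, r, s, t}  [seen]
Reachable DFA states: {p, r}, {p, q, r, s, t}, {p, q, r, t}.

3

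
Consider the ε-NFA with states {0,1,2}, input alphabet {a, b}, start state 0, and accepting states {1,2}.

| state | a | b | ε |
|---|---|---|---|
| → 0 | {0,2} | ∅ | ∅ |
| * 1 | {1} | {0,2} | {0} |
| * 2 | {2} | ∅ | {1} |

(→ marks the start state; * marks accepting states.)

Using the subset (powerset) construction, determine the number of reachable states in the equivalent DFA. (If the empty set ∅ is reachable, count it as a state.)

Start state of the DFA: {0} (ε-closure of the NFA start).
{0} --a--> {0,1,2}  [new]
{0} --b--> ∅  [new]
{0,1,2} --a--> {0,1,2}  [seen]
{0,1,2} --b--> {0,1,2}  [seen]
∅ --a--> ∅  [seen]
∅ --b--> ∅  [seen]
Reachable DFA states: {0}, {0,1,2}, ∅.

3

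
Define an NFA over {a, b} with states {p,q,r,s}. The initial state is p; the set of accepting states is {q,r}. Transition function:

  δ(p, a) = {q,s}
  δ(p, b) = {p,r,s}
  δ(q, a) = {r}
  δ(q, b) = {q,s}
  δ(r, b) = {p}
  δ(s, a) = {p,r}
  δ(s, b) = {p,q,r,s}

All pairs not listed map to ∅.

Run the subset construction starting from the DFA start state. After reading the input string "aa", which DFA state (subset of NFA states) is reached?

{p,r}

Start: {p}.
δ(p,a) = {q,s}.
Union: {q,s}.
After a: {q,s}.
δ(q,a) = {r}; δ(s,a) = {p,r}.
Union: {p,r}.
After a: {p,r}.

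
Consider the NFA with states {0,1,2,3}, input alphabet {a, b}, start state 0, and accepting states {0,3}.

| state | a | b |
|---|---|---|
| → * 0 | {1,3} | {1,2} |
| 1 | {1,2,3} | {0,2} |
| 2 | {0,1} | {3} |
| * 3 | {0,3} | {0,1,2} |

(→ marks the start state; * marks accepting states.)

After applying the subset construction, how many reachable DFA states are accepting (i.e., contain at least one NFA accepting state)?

Start state of the DFA: {0}.
{0} --a--> {1,3}  [new]
{0} --b--> {1,2}  [new]
{1,3} --a--> {0,1,2,3}  [new]
{1,3} --b--> {0,1,2}  [new]
{1,2} --a--> {0,1,2,3}  [seen]
{1,2} --b--> {0,2,3}  [new]
{0,1,2,3} --a--> {0,1,2,3}  [seen]
{0,1,2,3} --b--> {0,1,2,3}  [seen]
{0,1,2} --a--> {0,1,2,3}  [seen]
{0,1,2} --b--> {0,1,2,3}  [seen]
{0,2,3} --a--> {0,1,3}  [new]
{0,2,3} --b--> {0,1,2,3}  [seen]
{0,1,3} --a--> {0,1,2,3}  [seen]
{0,1,3} --b--> {0,1,2}  [seen]
Reachable DFA states: {0}, {1,3}, {1,2}, {0,1,2,3}, {0,1,2}, {0,2,3}, {0,1,3}.
Accepting DFA states (contain an NFA accepting state): {0}, {1,3}, {0,1,2,3}, {0,1,2}, {0,2,3}, {0,1,3}.

6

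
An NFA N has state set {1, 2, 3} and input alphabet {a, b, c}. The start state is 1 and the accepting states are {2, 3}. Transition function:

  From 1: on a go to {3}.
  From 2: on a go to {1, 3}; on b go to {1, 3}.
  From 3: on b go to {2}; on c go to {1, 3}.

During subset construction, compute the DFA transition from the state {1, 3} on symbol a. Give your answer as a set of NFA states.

{3}

δ(1,a) = {3}; δ(3,a) = ∅.
Union: {3}.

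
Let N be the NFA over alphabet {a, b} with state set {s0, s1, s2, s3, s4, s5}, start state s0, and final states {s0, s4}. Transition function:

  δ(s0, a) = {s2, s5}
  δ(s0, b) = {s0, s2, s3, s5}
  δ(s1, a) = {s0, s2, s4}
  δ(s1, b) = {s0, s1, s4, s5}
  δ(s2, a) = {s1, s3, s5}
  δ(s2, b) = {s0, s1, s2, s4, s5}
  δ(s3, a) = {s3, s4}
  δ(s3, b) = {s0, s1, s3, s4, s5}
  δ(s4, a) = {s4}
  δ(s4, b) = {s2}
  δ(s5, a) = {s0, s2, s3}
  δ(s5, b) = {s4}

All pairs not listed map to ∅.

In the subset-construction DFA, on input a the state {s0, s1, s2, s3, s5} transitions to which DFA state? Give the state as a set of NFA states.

δ(s0,a) = {s2, s5}; δ(s1,a) = {s0, s2, s4}; δ(s2,a) = {s1, s3, s5}; δ(s3,a) = {s3, s4}; δ(s5,a) = {s0, s2, s3}.
Union: {s0, s1, s2, s3, s4, s5}.

{s0, s1, s2, s3, s4, s5}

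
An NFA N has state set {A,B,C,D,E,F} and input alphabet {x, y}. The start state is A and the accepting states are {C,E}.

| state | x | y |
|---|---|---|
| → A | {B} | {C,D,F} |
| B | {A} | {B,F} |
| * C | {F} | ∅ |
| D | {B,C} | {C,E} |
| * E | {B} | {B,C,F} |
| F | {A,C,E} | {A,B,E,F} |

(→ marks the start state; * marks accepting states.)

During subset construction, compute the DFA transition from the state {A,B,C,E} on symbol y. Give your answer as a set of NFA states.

δ(A,y) = {C,D,F}; δ(B,y) = {B,F}; δ(C,y) = ∅; δ(E,y) = {B,C,F}.
Union: {B,C,D,F}.

{B,C,D,F}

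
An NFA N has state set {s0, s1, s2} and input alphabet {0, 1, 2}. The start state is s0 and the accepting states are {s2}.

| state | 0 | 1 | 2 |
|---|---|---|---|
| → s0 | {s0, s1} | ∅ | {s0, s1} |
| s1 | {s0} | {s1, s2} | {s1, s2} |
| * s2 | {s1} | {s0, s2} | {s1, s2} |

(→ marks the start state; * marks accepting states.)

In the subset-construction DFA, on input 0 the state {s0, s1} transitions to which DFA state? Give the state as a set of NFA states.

{s0, s1}

δ(s0,0) = {s0, s1}; δ(s1,0) = {s0}.
Union: {s0, s1}.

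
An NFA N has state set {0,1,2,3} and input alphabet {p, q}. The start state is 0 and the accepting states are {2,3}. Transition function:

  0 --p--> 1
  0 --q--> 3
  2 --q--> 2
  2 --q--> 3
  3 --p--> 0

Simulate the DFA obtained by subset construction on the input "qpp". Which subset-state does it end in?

{1}

Start: {0}.
δ(0,q) = {3}.
Union: {3}.
After q: {3}.
δ(3,p) = {0}.
Union: {0}.
After p: {0}.
δ(0,p) = {1}.
Union: {1}.
After p: {1}.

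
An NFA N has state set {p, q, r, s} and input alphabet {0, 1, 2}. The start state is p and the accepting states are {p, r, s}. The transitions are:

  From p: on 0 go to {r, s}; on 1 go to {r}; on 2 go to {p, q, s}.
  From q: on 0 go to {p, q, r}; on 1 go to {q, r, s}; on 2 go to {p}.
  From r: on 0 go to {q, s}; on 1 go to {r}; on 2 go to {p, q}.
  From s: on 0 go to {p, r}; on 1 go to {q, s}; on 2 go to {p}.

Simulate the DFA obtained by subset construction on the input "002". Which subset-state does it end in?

Start: {p}.
δ(p,0) = {r, s}.
Union: {r, s}.
After 0: {r, s}.
δ(r,0) = {q, s}; δ(s,0) = {p, r}.
Union: {p, q, r, s}.
After 0: {p, q, r, s}.
δ(p,2) = {p, q, s}; δ(q,2) = {p}; δ(r,2) = {p, q}; δ(s,2) = {p}.
Union: {p, q, s}.
After 2: {p, q, s}.

{p, q, s}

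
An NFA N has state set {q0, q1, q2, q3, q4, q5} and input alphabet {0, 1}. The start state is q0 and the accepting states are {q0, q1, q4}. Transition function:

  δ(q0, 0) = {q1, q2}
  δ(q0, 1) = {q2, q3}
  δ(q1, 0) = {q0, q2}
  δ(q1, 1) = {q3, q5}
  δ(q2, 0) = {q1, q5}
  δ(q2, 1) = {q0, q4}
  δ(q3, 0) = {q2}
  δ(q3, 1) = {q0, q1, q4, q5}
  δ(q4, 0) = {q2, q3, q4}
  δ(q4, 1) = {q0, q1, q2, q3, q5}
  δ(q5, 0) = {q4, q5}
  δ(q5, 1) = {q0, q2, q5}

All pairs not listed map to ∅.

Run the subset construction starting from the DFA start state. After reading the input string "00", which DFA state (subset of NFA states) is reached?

{q0, q1, q2, q5}

Start: {q0}.
δ(q0,0) = {q1, q2}.
Union: {q1, q2}.
After 0: {q1, q2}.
δ(q1,0) = {q0, q2}; δ(q2,0) = {q1, q5}.
Union: {q0, q1, q2, q5}.
After 0: {q0, q1, q2, q5}.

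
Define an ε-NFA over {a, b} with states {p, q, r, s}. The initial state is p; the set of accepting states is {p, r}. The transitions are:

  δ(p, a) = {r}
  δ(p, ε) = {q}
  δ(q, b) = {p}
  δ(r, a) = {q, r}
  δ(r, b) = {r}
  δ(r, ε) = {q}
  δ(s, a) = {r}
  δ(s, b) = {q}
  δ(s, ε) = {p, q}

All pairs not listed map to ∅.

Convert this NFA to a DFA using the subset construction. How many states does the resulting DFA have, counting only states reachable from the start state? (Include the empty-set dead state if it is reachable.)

Start state of the DFA: {p, q} (ε-closure of the NFA start).
{p, q} --a--> {q, r}  [new]
{p, q} --b--> {p, q}  [seen]
{q, r} --a--> {q, r}  [seen]
{q, r} --b--> {p, q, r}  [new]
{p, q, r} --a--> {q, r}  [seen]
{p, q, r} --b--> {p, q, r}  [seen]
Reachable DFA states: {p, q}, {q, r}, {p, q, r}.

3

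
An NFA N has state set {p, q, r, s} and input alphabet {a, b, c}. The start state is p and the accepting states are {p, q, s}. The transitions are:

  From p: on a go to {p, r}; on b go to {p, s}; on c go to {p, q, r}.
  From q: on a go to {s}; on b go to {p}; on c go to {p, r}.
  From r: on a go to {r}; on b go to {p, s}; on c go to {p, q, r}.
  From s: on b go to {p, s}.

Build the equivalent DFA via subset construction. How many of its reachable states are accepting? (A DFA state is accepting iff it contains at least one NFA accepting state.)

Start state of the DFA: {p}.
{p} --a--> {p, r}  [new]
{p} --b--> {p, s}  [new]
{p} --c--> {p, q, r}  [new]
{p, r} --a--> {p, r}  [seen]
{p, r} --b--> {p, s}  [seen]
{p, r} --c--> {p, q, r}  [seen]
{p, s} --a--> {p, r}  [seen]
{p, s} --b--> {p, s}  [seen]
{p, s} --c--> {p, q, r}  [seen]
{p, q, r} --a--> {p, r, s}  [new]
{p, q, r} --b--> {p, s}  [seen]
{p, q, r} --c--> {p, q, r}  [seen]
{p, r, s} --a--> {p, r}  [seen]
{p, r, s} --b--> {p, s}  [seen]
{p, r, s} --c--> {p, q, r}  [seen]
Reachable DFA states: {p}, {p, r}, {p, s}, {p, q, r}, {p, r, s}.
Accepting DFA states (contain an NFA accepting state): {p}, {p, r}, {p, s}, {p, q, r}, {p, r, s}.

5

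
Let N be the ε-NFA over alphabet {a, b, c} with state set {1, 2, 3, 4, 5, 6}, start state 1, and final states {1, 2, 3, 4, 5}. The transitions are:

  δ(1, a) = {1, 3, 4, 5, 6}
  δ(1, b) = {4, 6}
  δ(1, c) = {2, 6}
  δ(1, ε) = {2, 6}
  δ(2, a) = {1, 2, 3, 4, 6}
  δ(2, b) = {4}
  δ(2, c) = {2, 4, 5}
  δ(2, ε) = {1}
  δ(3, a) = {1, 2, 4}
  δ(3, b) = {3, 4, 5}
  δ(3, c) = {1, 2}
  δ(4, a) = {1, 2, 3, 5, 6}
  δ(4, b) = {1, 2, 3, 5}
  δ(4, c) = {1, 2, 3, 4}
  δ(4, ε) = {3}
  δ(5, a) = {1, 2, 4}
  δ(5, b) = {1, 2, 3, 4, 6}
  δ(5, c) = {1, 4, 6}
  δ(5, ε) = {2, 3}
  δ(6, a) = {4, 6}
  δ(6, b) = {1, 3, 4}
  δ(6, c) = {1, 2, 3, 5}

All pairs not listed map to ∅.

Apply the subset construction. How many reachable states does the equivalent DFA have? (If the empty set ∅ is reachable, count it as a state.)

3

Start state of the DFA: {1, 2, 6} (ε-closure of the NFA start).
{1, 2, 6} --a--> {1, 2, 3, 4, 5, 6}  [new]
{1, 2, 6} --b--> {1, 2, 3, 4, 6}  [new]
{1, 2, 6} --c--> {1, 2, 3, 4, 5, 6}  [seen]
{1, 2, 3, 4, 5, 6} --a--> {1, 2, 3, 4, 5, 6}  [seen]
{1, 2, 3, 4, 5, 6} --b--> {1, 2, 3, 4, 5, 6}  [seen]
{1, 2, 3, 4, 5, 6} --c--> {1, 2, 3, 4, 5, 6}  [seen]
{1, 2, 3, 4, 6} --a--> {1, 2, 3, 4, 5, 6}  [seen]
{1, 2, 3, 4, 6} --b--> {1, 2, 3, 4, 5, 6}  [seen]
{1, 2, 3, 4, 6} --c--> {1, 2, 3, 4, 5, 6}  [seen]
Reachable DFA states: {1, 2, 6}, {1, 2, 3, 4, 5, 6}, {1, 2, 3, 4, 6}.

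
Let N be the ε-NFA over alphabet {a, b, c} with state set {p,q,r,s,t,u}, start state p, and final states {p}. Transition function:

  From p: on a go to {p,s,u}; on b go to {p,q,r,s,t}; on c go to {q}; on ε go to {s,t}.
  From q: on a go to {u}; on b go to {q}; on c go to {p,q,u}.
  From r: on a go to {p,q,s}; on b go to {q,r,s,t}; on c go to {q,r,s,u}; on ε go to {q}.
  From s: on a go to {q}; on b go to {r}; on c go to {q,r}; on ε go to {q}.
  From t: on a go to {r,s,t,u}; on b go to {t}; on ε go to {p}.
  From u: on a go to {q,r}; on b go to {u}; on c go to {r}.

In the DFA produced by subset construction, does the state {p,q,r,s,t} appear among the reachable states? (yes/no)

yes

Start state of the DFA: {p,q,s,t} (ε-closure of the NFA start).
{p,q,s,t} --a--> {p,q,r,s,t,u}  [new]
{p,q,s,t} --b--> {p,q,r,s,t}  [new]
{p,q,s,t} --c--> {p,q,r,s,t,u}  [seen]
{p,q,r,s,t,u} --a--> {p,q,r,s,t,u}  [seen]
{p,q,r,s,t,u} --b--> {p,q,r,s,t,u}  [seen]
{p,q,r,s,t,u} --c--> {p,q,r,s,t,u}  [seen]
{p,q,r,s,t} --a--> {p,q,r,s,t,u}  [seen]
{p,q,r,s,t} --b--> {p,q,r,s,t}  [seen]
{p,q,r,s,t} --c--> {p,q,r,s,t,u}  [seen]
Reachable DFA states: {p,q,s,t}, {p,q,r,s,t,u}, {p,q,r,s,t}.
{p,q,r,s,t} is among them.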